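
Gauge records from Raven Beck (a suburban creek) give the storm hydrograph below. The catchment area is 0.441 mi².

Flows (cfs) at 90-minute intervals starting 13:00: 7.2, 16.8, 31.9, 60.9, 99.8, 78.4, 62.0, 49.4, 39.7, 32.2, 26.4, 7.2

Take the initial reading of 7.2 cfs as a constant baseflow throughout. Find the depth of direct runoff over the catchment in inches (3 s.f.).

Direct runoff: 0.0, 9.6, 24.7, 53.7, 92.6, 71.2, 54.8, 42.2, 32.5, 25.0, 19.2, 0.0 cfs; ΣQ_DR = 425.5 cfs.
V = ΣQ_DR · Δt = 425.5 × 5400 s = 2.298 × 10^6 ft³.
Over A = 0.441 mi², depth = V / A = 2.24 in.

d ≈ 2.24 in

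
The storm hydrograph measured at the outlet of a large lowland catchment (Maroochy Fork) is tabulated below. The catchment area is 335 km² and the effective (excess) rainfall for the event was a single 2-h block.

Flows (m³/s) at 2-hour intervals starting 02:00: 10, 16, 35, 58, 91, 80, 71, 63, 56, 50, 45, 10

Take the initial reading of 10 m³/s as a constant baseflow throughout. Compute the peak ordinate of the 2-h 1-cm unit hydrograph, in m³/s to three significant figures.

Direct runoff: 0.0, 6.0, 25.0, 48.0, 81.0, 70.0, 61.0, 53.0, 46.0, 40.0, 35.0, 0.0 m³/s; ΣQ_DR = 465.0 m³/s, peak = 81.0 m³/s.
Runoff depth d = ΣQ_DR·Δt / A = 465.0 × 7200 / (335 km²) = 9.994 mm.
The 1-cm UH is the DRH scaled by (10 mm)/d, so U_p = 81.0 × 10/9.994 = 81.0 m³/s.

U_p ≈ 81.0 m³/s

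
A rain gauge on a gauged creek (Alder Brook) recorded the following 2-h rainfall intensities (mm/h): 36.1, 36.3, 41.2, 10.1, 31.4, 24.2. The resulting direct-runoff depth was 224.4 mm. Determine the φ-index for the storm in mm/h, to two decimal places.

φ ≈ 11.40 mm/h

Only the 5 blocks with intensity above φ contribute runoff: 36.1, 36.3, 41.2, 31.4, 24.2 mm/h.
Σ(I−φ)·Δt = d  ⇒  (36.1+36.3+41.2+31.4+24.2 − 5φ)·2 = 224.4
φ = (169.2 − 224.4/2) / 5 = 11.40 mm/h.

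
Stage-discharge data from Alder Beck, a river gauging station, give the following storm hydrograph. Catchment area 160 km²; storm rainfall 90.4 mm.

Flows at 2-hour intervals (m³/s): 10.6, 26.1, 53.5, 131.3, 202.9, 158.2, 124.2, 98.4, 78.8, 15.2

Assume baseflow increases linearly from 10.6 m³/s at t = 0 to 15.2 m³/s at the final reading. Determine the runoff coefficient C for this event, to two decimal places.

ΣQ_DR = 770.2 m³/s; V = ΣQ_DR·Δt = 5.545 × 10^6 m³.
Runoff depth d = V / A = 34.66 mm.
C = d / P = 34.66 / 90.4 = 0.38.

C ≈ 0.38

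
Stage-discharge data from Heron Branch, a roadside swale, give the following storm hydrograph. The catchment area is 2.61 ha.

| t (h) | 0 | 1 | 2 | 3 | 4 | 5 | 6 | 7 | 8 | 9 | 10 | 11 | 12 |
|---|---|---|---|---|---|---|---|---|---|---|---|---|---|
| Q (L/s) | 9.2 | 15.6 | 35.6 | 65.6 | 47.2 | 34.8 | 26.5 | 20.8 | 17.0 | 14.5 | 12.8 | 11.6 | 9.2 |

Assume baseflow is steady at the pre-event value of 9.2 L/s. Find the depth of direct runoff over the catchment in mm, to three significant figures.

d ≈ 27.7 mm

Direct runoff: 0.0, 6.4, 26.4, 56.4, 38.0, 25.6, 17.3, 11.6, 7.8, 5.3, 3.6, 2.4, 0.0 L/s; ΣQ_DR = 200.8 L/s.
V = ΣQ_DR · Δt = 200.8 × 3600 s = 7.229 × 10^5 L.
Over A = 2.61 ha, depth = V / A = 27.7 mm.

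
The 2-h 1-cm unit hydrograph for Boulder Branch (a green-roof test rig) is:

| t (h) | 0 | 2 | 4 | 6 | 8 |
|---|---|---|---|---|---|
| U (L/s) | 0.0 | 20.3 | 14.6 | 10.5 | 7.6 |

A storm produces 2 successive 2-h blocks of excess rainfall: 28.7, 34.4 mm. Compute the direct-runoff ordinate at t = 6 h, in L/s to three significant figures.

By discrete convolution, Q_j = Σ (P_i / 10 mm) · U_{j−i}.
At t = 6 h (j=3): Q = (28.7/10)·10.5 + (34.4/10)·14.6 = 80.4 L/s.

Q ≈ 80.4 L/s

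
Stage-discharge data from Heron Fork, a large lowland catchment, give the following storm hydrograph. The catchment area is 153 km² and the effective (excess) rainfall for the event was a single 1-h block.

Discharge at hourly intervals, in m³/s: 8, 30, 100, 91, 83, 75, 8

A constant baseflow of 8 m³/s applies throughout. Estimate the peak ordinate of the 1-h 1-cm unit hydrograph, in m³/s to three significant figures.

Direct runoff: 0.0, 22.0, 92.0, 83.0, 75.0, 67.0, 0.0 m³/s; ΣQ_DR = 339.0 m³/s, peak = 92.0 m³/s.
Runoff depth d = ΣQ_DR·Δt / A = 339.0 × 3600 / (153 km²) = 7.976 mm.
The 1-cm UH is the DRH scaled by (10 mm)/d, so U_p = 92.0 × 10/7.976 = 115 m³/s.

U_p ≈ 115 m³/s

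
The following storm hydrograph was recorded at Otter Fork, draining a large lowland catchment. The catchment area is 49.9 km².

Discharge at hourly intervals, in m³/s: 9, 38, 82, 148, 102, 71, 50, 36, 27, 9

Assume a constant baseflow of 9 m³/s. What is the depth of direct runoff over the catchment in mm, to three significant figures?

d ≈ 34.8 mm

Direct runoff: 0.0, 29.0, 73.0, 139.0, 93.0, 62.0, 41.0, 27.0, 18.0, 0.0 m³/s; ΣQ_DR = 482.0 m³/s.
V = ΣQ_DR · Δt = 482.0 × 3600 s = 1.735 × 10^6 m³.
Over A = 49.9 km², depth = V / A = 34.8 mm.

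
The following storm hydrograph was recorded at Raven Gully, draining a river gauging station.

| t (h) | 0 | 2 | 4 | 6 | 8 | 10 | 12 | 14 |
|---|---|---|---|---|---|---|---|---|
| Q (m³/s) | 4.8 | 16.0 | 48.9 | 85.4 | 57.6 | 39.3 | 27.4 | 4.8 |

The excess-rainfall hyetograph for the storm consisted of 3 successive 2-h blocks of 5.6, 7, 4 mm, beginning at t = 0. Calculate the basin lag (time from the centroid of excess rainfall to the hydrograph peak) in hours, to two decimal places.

t_L ≈ 3.19 h

Centroid of excess rainfall: t_c = Σ P_i·t̄_i / ΣP_i = 2.8072 h (block centres at 1, 3, 5 h).
Hydrograph peak occurs at t = 6 h, so basin lag t_L = 6 − 2.8072 = 3.19 h.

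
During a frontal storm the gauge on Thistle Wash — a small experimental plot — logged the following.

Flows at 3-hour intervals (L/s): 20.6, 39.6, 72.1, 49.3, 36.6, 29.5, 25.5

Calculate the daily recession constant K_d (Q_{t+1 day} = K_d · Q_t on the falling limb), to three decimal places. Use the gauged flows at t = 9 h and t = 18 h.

K_d ≈ 0.172

Between t = 9 h and t = 18 h the flow falls from 49.3 to 25.5 L/s over 3×3 h = 9 h.
Per-interval ratio K = (25.5/49.3)^(1/3) = 0.8027; K_d = K^(24/3) = 0.172.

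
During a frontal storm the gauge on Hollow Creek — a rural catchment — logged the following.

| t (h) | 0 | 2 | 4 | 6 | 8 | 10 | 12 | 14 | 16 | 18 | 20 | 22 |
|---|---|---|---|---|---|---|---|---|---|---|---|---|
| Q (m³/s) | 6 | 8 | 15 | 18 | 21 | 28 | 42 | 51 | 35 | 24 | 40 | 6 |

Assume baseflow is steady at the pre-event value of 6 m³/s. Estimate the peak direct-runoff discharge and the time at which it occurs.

Q_p = 45.0 m³/s at t = 14 h

Subtracting baseflow gives direct-runoff ordinates: 0.0, 2.0, 9.0, 12.0, 15.0, 22.0, 36.0, 45.0, 29.0, 18.0, 34.0, 0.0 m³/s.
The maximum is 45.0 m³/s, occurring at the reading for t = 14 h.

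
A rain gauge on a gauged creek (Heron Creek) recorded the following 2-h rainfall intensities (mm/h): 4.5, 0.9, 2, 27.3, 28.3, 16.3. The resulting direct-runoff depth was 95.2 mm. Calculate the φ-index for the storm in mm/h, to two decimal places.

φ ≈ 8.10 mm/h

Only the 3 blocks with intensity above φ contribute runoff: 27.3, 28.3, 16.3 mm/h.
Σ(I−φ)·Δt = d  ⇒  (27.3+28.3+16.3 − 3φ)·2 = 95.2
φ = (71.90 − 95.2/2) / 3 = 8.10 mm/h.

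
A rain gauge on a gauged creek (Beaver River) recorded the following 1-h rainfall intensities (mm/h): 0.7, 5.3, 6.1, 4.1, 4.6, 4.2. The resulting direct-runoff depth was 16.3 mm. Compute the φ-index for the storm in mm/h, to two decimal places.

φ ≈ 1.60 mm/h

Only the 5 blocks with intensity above φ contribute runoff: 5.3, 6.1, 4.1, 4.6, 4.2 mm/h.
Σ(I−φ)·Δt = d  ⇒  (5.3+6.1+4.1+4.6+4.2 − 5φ)·1 = 16.3
φ = (24.30 − 16.3/1) / 5 = 1.60 mm/h.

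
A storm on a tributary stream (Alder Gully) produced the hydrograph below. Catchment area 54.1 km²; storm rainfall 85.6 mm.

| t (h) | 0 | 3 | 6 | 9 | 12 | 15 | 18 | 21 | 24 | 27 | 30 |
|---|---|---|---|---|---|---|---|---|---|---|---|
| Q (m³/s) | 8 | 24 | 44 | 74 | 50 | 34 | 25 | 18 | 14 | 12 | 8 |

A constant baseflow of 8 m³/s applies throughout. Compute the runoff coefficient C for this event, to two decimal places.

ΣQ_DR = 223.0 m³/s; V = ΣQ_DR·Δt = 2.408 × 10^6 m³.
Runoff depth d = V / A = 44.52 mm.
C = d / P = 44.52 / 85.6 = 0.52.

C ≈ 0.52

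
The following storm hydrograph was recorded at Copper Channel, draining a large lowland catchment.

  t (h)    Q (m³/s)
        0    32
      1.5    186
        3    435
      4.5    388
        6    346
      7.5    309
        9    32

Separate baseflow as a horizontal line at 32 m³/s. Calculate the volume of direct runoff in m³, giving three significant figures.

V ≈ 8.12 × 10^6 m³

Direct-runoff ordinates (Q − Q_b): 0.0, 154.0, 403.0, 356.0, 314.0, 277.0, 0.0 m³/s.
ΣQ_DR = 1504 m³/s.
With Δt = 1.5 h = 5400 s, V = ΣQ_DR · Δt = 1504 × 5400 = 8.12 × 10^6 m³.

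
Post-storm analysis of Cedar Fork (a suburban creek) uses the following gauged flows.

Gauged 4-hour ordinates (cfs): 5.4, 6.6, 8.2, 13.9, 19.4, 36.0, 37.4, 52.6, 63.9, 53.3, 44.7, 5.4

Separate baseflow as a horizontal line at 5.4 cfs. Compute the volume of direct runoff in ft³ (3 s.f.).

Direct-runoff ordinates (Q − Q_b): 0.0, 1.2, 2.8, 8.5, 14.0, 30.6, 32.0, 47.2, 58.5, 47.9, 39.3, 0.0 cfs.
ΣQ_DR = 282.0 cfs.
With Δt = 4 h = 14400 s, V = ΣQ_DR · Δt = 282.0 × 14400 = 4.06 × 10^6 ft³.

V ≈ 4.06 × 10^6 ft³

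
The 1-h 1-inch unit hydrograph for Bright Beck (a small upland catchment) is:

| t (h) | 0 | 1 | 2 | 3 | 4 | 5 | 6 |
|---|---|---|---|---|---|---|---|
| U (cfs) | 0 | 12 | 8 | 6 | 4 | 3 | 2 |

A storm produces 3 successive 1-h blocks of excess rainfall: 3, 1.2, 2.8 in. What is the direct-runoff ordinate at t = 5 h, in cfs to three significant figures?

Q ≈ 30.6 cfs

By discrete convolution, Q_j = Σ (P_i / 1 in) · U_{j−i}.
At t = 5 h (j=5): Q = (3/1)·3 + (1.2/1)·4 + (2.8/1)·6 = 30.6 cfs.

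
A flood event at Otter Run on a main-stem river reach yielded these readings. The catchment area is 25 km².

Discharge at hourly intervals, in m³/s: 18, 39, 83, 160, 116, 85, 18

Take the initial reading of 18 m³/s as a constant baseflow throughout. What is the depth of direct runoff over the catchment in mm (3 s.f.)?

Direct runoff: 0.0, 21.0, 65.0, 142.0, 98.0, 67.0, 0.0 m³/s; ΣQ_DR = 393.0 m³/s.
V = ΣQ_DR · Δt = 393.0 × 3600 s = 1.415 × 10^6 m³.
Over A = 25 km², depth = V / A = 56.6 mm.

d ≈ 56.6 mm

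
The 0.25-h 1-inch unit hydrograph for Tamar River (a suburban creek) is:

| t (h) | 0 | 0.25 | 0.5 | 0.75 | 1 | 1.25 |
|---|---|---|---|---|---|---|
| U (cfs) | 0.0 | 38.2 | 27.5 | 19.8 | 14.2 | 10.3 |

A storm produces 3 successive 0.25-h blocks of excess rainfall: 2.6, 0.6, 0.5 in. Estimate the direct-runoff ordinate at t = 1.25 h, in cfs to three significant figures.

By discrete convolution, Q_j = Σ (P_i / 1 in) · U_{j−i}.
At t = 1.25 h (j=5): Q = (2.6/1)·10.3 + (0.6/1)·14.2 + (0.5/1)·19.8 = 45.2 cfs.

Q ≈ 45.2 cfs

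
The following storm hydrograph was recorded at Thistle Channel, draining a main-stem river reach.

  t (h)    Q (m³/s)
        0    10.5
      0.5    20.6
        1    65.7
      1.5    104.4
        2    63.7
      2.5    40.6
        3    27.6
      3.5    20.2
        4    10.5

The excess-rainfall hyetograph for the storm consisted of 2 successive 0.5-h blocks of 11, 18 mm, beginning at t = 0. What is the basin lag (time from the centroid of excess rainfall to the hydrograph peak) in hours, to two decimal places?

Centroid of excess rainfall: t_c = Σ P_i·t̄_i / ΣP_i = 0.5603 h (block centres at 0.25, 0.75 h).
Hydrograph peak occurs at t = 1.5 h, so basin lag t_L = 1.5 − 0.5603 = 0.94 h.

t_L ≈ 0.94 h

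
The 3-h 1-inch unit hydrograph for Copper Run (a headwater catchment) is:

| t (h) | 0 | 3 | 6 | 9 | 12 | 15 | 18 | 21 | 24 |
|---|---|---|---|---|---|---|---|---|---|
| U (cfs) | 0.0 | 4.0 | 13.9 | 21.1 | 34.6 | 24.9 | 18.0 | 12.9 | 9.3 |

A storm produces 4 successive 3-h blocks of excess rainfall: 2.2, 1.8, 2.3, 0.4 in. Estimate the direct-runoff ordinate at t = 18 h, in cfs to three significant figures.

By discrete convolution, Q_j = Σ (P_i / 1 in) · U_{j−i}.
At t = 18 h (j=6): Q = (2.2/1)·18.0 + (1.8/1)·24.9 + (2.3/1)·34.6 + (0.4/1)·21.1 = 172 cfs.

Q ≈ 172 cfs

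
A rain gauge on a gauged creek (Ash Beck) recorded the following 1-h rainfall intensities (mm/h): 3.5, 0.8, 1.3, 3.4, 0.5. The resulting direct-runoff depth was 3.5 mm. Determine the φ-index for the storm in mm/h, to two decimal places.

φ ≈ 1.70 mm/h

Only the 2 blocks with intensity above φ contribute runoff: 3.5, 3.4 mm/h.
Σ(I−φ)·Δt = d  ⇒  (3.5+3.4 − 2φ)·1 = 3.5
φ = (6.900 − 3.5/1) / 2 = 1.70 mm/h.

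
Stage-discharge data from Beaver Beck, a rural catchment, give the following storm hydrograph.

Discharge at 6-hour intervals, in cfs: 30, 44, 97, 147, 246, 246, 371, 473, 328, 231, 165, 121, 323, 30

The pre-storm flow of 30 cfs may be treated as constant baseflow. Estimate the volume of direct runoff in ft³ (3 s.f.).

Direct-runoff ordinates (Q − Q_b): 0.0, 14.0, 67.0, 117.0, 216.0, 216.0, 341.0, 443.0, 298.0, 201.0, 135.0, 91.0, 293.0, 0.0 cfs.
ΣQ_DR = 2432 cfs.
With Δt = 6 h = 21600 s, V = ΣQ_DR · Δt = 2432 × 21600 = 5.25 × 10^7 ft³.

V ≈ 5.25 × 10^7 ft³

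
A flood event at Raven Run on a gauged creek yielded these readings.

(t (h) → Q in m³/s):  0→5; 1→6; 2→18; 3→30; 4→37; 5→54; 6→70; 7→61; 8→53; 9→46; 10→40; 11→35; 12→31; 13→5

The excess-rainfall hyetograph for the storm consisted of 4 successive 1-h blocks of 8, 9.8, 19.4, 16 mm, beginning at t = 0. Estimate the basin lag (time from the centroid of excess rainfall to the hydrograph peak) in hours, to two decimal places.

Centroid of excess rainfall: t_c = Σ P_i·t̄_i / ΣP_i = 2.3158 h (block centres at 0.5, 1.5, 2.5, 3.5 h).
Hydrograph peak occurs at t = 6 h, so basin lag t_L = 6 − 2.3158 = 3.68 h.

t_L ≈ 3.68 h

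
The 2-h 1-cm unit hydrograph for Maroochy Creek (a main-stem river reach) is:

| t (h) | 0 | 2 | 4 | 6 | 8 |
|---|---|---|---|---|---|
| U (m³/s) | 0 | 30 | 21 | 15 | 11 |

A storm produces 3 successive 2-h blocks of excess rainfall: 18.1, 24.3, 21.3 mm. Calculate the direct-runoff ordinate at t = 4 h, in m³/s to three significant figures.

By discrete convolution, Q_j = Σ (P_i / 10 mm) · U_{j−i}.
At t = 4 h (j=2): Q = (18.1/10)·21 + (24.3/10)·30 + (21.3/10)·0 = 111 m³/s.

Q ≈ 111 m³/s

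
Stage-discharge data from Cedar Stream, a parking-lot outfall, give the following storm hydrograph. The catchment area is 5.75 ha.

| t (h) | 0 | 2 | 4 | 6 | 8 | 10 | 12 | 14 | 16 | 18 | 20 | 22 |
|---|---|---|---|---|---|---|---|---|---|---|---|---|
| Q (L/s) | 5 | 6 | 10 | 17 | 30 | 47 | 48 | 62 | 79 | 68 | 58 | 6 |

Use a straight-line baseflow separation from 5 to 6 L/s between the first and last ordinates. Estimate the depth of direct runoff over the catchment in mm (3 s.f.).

Direct runoff: 0.00, 0.91, 4.82, 11.73, 24.64, 41.55, 42.45, 56.36, 73.27, 62.18, 52.09, 0.00 L/s; ΣQ_DR = 370.0 L/s.
V = ΣQ_DR · Δt = 370.0 × 7200 s = 2.664 × 10^6 L.
Over A = 5.75 ha, depth = V / A = 46.3 mm.

d ≈ 46.3 mm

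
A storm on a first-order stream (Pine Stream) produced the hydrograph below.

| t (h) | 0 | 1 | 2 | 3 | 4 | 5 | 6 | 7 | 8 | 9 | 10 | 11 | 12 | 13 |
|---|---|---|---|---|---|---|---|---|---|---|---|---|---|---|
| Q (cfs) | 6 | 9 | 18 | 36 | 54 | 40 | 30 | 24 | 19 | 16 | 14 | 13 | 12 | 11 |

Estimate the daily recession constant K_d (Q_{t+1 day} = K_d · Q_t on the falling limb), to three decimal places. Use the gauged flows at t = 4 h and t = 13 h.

Between t = 4 h and t = 13 h the flow falls from 54 to 11 cfs over 9×1 h = 9 h.
Per-interval ratio K = (11/54)^(1/9) = 0.8380; K_d = K^(24/1) = 0.014.

K_d ≈ 0.014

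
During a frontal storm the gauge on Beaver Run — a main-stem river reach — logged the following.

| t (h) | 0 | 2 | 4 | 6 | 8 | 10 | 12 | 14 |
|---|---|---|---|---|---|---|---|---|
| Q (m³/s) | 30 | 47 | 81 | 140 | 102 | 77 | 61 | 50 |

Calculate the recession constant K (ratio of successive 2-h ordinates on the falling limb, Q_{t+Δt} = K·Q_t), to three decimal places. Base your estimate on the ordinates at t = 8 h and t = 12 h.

Using the recession-limb readings at t = 8 h and t = 12 h: Q falls from 102 to 61 m³/s over 2 intervals.
K = (Q₂/Q₁)^(1/2) = (61/102)^(1/2) = 0.773.

K ≈ 0.773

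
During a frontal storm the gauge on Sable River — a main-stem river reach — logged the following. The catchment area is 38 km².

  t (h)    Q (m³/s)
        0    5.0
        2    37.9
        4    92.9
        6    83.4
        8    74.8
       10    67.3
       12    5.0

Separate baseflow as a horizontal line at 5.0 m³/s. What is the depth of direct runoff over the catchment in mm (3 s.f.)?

Direct runoff: 0.0, 32.9, 87.9, 78.4, 69.8, 62.3, 0.0 m³/s; ΣQ_DR = 331.3 m³/s.
V = ΣQ_DR · Δt = 331.3 × 7200 s = 2.385 × 10^6 m³.
Over A = 38 km², depth = V / A = 62.8 mm.

d ≈ 62.8 mm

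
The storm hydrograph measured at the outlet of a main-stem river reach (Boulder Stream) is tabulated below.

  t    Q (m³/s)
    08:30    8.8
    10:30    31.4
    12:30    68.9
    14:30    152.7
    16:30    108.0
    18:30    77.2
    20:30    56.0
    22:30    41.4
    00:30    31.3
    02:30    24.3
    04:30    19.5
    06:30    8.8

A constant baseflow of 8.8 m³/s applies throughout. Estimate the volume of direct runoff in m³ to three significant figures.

V ≈ 3.76 × 10^6 m³

Direct-runoff ordinates (Q − Q_b): 0.0, 22.6, 60.1, 143.9, 99.2, 68.4, 47.2, 32.6, 22.5, 15.5, 10.7, 0.0 m³/s.
ΣQ_DR = 522.7 m³/s.
With Δt = 2 h = 7200 s, V = ΣQ_DR · Δt = 522.7 × 7200 = 3.76 × 10^6 m³.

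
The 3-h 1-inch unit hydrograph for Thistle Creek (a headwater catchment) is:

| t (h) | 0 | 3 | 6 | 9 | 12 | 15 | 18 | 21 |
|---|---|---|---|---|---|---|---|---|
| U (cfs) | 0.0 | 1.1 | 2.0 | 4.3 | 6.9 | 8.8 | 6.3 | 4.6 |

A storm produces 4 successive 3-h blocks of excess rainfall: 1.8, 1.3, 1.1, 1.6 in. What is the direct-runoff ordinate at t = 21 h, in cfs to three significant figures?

By discrete convolution, Q_j = Σ (P_i / 1 in) · U_{j−i}.
At t = 21 h (j=7): Q = (1.8/1)·4.6 + (1.3/1)·6.3 + (1.1/1)·8.8 + (1.6/1)·6.9 = 37.2 cfs.

Q ≈ 37.2 cfs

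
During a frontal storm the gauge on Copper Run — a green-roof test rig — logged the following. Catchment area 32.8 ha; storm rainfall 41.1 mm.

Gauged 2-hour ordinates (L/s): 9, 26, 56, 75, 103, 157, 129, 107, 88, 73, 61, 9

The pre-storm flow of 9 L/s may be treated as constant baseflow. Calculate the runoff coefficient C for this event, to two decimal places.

ΣQ_DR = 785.0 L/s; V = ΣQ_DR·Δt = 5.652 × 10^6 L.
Runoff depth d = V / A = 17.23 mm.
C = d / P = 17.23 / 41.1 = 0.42.

C ≈ 0.42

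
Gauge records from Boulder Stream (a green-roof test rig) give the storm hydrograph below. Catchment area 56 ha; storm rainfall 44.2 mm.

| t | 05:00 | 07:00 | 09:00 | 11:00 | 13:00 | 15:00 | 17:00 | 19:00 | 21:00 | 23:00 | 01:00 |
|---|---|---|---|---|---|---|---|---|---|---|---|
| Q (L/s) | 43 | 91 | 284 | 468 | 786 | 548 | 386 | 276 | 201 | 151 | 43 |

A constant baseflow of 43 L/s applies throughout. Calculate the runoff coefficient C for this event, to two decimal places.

ΣQ_DR = 2804 L/s; V = ΣQ_DR·Δt = 2.019 × 10^7 L.
Runoff depth d = V / A = 36.05 mm.
C = d / P = 36.05 / 44.2 = 0.82.

C ≈ 0.82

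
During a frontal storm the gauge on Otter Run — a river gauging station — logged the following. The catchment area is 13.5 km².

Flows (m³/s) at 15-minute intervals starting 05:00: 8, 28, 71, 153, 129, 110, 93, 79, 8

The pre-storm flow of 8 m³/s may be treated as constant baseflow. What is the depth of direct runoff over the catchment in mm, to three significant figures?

d ≈ 40.5 mm

Direct runoff: 0.0, 20.0, 63.0, 145.0, 121.0, 102.0, 85.0, 71.0, 0.0 m³/s; ΣQ_DR = 607.0 m³/s.
V = ΣQ_DR · Δt = 607.0 × 900 s = 5.463 × 10^5 m³.
Over A = 13.5 km², depth = V / A = 40.5 mm.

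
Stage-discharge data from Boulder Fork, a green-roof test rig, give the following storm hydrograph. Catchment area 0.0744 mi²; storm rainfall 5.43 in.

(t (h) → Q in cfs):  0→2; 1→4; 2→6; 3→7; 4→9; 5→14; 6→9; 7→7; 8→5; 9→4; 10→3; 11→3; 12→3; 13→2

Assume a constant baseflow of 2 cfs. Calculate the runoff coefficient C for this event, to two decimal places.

C ≈ 0.19

ΣQ_DR = 50.00 cfs; V = ΣQ_DR·Δt = 1.800 × 10^5 ft³.
Runoff depth d = V / A = 1.041 in.
C = d / P = 1.041 / 5.43 = 0.19.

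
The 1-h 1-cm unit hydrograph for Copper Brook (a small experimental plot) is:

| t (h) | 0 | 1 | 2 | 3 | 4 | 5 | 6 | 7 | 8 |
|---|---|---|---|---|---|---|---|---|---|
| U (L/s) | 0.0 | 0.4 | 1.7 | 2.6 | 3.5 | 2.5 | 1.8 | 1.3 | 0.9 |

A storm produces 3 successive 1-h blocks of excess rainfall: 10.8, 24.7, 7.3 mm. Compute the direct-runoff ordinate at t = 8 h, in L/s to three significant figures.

Q ≈ 5.50 L/s

By discrete convolution, Q_j = Σ (P_i / 10 mm) · U_{j−i}.
At t = 8 h (j=8): Q = (10.8/10)·0.9 + (24.7/10)·1.3 + (7.3/10)·1.8 = 5.50 L/s.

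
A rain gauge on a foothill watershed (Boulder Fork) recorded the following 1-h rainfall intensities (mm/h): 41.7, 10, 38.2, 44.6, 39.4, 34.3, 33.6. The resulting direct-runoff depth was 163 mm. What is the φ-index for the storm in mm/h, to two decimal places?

Only the 6 blocks with intensity above φ contribute runoff: 41.7, 38.2, 44.6, 39.4, 34.3, 33.6 mm/h.
Σ(I−φ)·Δt = d  ⇒  (41.7+38.2+44.6+39.4+34.3+33.6 − 6φ)·1 = 163
φ = (231.8 − 163/1) / 6 = 11.47 mm/h.

φ ≈ 11.47 mm/h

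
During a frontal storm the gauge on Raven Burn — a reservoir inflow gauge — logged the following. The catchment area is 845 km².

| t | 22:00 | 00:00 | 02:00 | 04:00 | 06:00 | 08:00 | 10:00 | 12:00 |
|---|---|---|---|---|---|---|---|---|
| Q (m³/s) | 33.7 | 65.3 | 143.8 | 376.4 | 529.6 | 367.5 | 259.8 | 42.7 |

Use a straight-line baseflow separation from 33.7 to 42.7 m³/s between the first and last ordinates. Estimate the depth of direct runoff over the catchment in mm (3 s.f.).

d ≈ 12.9 mm

Direct runoff: 0.00, 30.31, 107.53, 338.84, 490.76, 327.37, 218.39, 0.00 m³/s; ΣQ_DR = 1513 m³/s.
V = ΣQ_DR · Δt = 1513 × 7200 s = 1.090 × 10^7 m³.
Over A = 845 km², depth = V / A = 12.9 mm.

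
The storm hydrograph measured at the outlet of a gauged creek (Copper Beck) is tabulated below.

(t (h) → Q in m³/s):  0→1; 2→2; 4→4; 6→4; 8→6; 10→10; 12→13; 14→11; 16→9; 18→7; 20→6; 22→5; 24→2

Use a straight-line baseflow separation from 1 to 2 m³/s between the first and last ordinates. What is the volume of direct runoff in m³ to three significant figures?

Direct-runoff ordinates (Q − Q_b): 0.00, 0.92, 2.83, 2.75, 4.67, 8.58, 11.50, 9.42, 7.33, 5.25, 4.17, 3.08, 0.00 m³/s.
ΣQ_DR = 60.50 m³/s.
With Δt = 2 h = 7200 s, V = ΣQ_DR · Δt = 60.50 × 7200 = 4.36 × 10^5 m³.

V ≈ 4.36 × 10^5 m³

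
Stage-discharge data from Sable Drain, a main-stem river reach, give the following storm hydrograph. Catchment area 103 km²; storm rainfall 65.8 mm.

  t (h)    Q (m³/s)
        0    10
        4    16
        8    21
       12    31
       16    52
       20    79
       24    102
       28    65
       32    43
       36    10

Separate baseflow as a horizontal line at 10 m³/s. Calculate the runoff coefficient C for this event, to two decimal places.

C ≈ 0.70

ΣQ_DR = 329.0 m³/s; V = ΣQ_DR·Δt = 4.738 × 10^6 m³.
Runoff depth d = V / A = 46.00 mm.
C = d / P = 46.00 / 65.8 = 0.70.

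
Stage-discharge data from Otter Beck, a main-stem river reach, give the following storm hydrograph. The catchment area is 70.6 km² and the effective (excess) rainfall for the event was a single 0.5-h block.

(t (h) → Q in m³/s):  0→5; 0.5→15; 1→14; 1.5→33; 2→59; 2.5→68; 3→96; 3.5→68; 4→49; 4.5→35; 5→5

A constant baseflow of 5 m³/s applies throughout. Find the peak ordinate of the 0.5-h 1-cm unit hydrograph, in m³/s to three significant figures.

Direct runoff: 0.0, 10.0, 9.0, 28.0, 54.0, 63.0, 91.0, 63.0, 44.0, 30.0, 0.0 m³/s; ΣQ_DR = 392.0 m³/s, peak = 91.0 m³/s.
Runoff depth d = ΣQ_DR·Δt / A = 392.0 × 1800 / (70.6 km²) = 9.994 mm.
The 1-cm UH is the DRH scaled by (10 mm)/d, so U_p = 91.0 × 10/9.994 = 91.1 m³/s.

U_p ≈ 91.1 m³/s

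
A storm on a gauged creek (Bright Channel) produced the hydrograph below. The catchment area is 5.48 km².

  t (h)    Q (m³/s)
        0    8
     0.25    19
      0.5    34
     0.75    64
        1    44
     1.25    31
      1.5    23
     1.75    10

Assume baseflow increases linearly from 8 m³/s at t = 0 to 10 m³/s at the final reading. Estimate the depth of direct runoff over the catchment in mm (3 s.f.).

d ≈ 26.4 mm

Direct runoff: 0.00, 10.71, 25.43, 55.14, 34.86, 21.57, 13.29, 0.00 m³/s; ΣQ_DR = 161.0 m³/s.
V = ΣQ_DR · Δt = 161.0 × 900 s = 1.449 × 10^5 m³.
Over A = 5.48 km², depth = V / A = 26.4 mm.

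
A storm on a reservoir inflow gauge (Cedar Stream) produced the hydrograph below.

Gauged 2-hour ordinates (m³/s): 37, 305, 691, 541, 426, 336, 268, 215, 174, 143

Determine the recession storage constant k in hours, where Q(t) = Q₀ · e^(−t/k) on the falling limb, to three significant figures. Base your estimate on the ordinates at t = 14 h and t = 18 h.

k ≈ 9.81 h

On the falling limb, Q drops from 215 to 143 m³/s between t = 14 h and t = 18 h (Δt = 4 h).
k = −Δt / ln(Q₂/Q₁) = −4 / ln(143/215) = 9.81 h.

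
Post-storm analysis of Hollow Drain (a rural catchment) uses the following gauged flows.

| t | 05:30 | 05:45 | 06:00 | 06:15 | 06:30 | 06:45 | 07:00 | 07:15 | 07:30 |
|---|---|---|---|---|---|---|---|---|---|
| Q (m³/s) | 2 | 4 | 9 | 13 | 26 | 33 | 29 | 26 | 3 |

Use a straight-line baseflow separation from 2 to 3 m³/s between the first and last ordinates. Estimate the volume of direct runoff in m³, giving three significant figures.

V ≈ 1.10 × 10^5 m³

Direct-runoff ordinates (Q − Q_b): 0.00, 1.88, 6.75, 10.62, 23.50, 30.38, 26.25, 23.12, 0.00 m³/s.
ΣQ_DR = 122.5 m³/s.
With Δt = 0.25 h = 900 s, V = ΣQ_DR · Δt = 122.5 × 900 = 1.10 × 10^5 m³.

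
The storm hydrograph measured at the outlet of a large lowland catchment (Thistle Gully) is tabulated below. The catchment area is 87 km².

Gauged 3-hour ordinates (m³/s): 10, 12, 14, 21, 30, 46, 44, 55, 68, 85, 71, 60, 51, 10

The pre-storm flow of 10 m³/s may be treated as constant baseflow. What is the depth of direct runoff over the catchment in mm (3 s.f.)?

d ≈ 54.2 mm

Direct runoff: 0.0, 2.0, 4.0, 11.0, 20.0, 36.0, 34.0, 45.0, 58.0, 75.0, 61.0, 50.0, 41.0, 0.0 m³/s; ΣQ_DR = 437.0 m³/s.
V = ΣQ_DR · Δt = 437.0 × 10800 s = 4.720 × 10^6 m³.
Over A = 87 km², depth = V / A = 54.2 mm.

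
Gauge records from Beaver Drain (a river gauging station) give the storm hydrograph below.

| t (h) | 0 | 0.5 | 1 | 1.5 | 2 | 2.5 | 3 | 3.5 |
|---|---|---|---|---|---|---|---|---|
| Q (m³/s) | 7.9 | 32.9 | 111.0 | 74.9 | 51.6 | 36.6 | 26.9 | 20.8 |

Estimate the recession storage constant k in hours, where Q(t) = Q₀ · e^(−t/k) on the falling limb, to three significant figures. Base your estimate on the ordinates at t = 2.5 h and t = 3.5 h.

k ≈ 1.77 h

On the falling limb, Q drops from 36.6 to 20.8 m³/s between t = 2.5 h and t = 3.5 h (Δt = 1 h).
k = −Δt / ln(Q₂/Q₁) = −1 / ln(20.8/36.6) = 1.77 h.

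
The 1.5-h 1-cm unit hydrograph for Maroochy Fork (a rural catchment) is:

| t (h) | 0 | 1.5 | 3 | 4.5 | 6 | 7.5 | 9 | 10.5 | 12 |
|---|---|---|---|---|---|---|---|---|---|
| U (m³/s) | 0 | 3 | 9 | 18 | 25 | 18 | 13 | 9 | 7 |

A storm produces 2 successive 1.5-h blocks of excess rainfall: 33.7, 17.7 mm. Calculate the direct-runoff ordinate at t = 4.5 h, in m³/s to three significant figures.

Q ≈ 76.6 m³/s

By discrete convolution, Q_j = Σ (P_i / 10 mm) · U_{j−i}.
At t = 4.5 h (j=3): Q = (33.7/10)·18 + (17.7/10)·9 = 76.6 m³/s.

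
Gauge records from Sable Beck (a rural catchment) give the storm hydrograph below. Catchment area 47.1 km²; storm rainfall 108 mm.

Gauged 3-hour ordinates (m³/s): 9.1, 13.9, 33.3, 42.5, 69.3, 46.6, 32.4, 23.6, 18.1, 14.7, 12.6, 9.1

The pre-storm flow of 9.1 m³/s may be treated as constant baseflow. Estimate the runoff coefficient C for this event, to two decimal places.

ΣQ_DR = 216.0 m³/s; V = ΣQ_DR·Δt = 2.333 × 10^6 m³.
Runoff depth d = V / A = 49.53 mm.
C = d / P = 49.53 / 108 = 0.46.

C ≈ 0.46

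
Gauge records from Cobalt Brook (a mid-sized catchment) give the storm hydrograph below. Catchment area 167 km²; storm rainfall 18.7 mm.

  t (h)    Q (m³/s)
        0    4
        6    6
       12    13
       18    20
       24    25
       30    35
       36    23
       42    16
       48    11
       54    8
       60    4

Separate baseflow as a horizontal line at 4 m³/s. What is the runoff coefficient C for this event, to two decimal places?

ΣQ_DR = 121.0 m³/s; V = ΣQ_DR·Δt = 2.614 × 10^6 m³.
Runoff depth d = V / A = 15.65 mm.
C = d / P = 15.65 / 18.7 = 0.84.

C ≈ 0.84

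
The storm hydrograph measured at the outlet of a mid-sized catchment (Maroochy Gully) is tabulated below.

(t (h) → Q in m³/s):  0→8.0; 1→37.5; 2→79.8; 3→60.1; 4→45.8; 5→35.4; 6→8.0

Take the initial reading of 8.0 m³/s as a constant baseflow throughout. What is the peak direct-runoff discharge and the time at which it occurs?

Q_p = 71.8 m³/s at t = 2 h

Subtracting baseflow gives direct-runoff ordinates: 0.0, 29.5, 71.8, 52.1, 37.8, 27.4, 0.0 m³/s.
The maximum is 71.8 m³/s, occurring at the reading for t = 2 h.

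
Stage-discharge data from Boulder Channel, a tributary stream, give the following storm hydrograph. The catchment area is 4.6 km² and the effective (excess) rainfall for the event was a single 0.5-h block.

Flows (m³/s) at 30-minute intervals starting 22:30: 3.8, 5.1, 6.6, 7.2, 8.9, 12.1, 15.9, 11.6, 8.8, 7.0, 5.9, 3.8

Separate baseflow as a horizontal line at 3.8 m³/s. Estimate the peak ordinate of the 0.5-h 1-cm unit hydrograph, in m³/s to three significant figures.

Direct runoff: 0.0, 1.3, 2.8, 3.4, 5.1, 8.3, 12.1, 7.8, 5.0, 3.2, 2.1, 0.0 m³/s; ΣQ_DR = 51.10 m³/s, peak = 12.1 m³/s.
Runoff depth d = ΣQ_DR·Δt / A = 51.10 × 1800 / (4.6 km²) = 20.00 mm.
The 1-cm UH is the DRH scaled by (10 mm)/d, so U_p = 12.1 × 10/20.00 = 6.05 m³/s.

U_p ≈ 6.05 m³/s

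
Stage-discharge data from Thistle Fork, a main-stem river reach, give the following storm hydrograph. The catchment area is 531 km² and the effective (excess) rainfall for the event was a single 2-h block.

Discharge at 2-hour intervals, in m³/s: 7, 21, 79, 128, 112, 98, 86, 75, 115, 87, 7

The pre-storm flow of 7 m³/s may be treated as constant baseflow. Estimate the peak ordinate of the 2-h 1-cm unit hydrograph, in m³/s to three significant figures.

U_p ≈ 121 m³/s

Direct runoff: 0.0, 14.0, 72.0, 121.0, 105.0, 91.0, 79.0, 68.0, 108.0, 80.0, 0.0 m³/s; ΣQ_DR = 738.0 m³/s, peak = 121.0 m³/s.
Runoff depth d = ΣQ_DR·Δt / A = 738.0 × 7200 / (531 km²) = 10.01 mm.
The 1-cm UH is the DRH scaled by (10 mm)/d, so U_p = 121.0 × 10/10.01 = 121 m³/s.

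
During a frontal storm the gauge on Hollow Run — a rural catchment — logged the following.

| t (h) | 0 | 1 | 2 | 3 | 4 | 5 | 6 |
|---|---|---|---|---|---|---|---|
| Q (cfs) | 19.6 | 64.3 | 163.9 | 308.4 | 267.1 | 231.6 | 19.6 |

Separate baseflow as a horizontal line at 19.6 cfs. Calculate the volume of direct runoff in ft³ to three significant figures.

Direct-runoff ordinates (Q − Q_b): 0.0, 44.7, 144.3, 288.8, 247.5, 212.0, 0.0 cfs.
ΣQ_DR = 937.3 cfs.
With Δt = 1 h = 3600 s, V = ΣQ_DR · Δt = 937.3 × 3600 = 3.37 × 10^6 ft³.

V ≈ 3.37 × 10^6 ft³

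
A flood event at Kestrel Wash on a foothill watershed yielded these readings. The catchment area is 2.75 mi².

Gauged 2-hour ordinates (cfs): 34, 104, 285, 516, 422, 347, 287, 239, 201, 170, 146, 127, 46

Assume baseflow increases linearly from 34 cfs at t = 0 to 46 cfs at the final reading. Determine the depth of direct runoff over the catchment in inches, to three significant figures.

Direct runoff: 0.00, 69.00, 249.00, 479.00, 384.00, 308.00, 247.00, 198.00, 159.00, 127.00, 102.00, 82.00, 0.00 cfs; ΣQ_DR = 2404 cfs.
V = ΣQ_DR · Δt = 2404 × 7200 s = 1.731 × 10^7 ft³.
Over A = 2.75 mi², depth = V / A = 2.71 in.

d ≈ 2.71 in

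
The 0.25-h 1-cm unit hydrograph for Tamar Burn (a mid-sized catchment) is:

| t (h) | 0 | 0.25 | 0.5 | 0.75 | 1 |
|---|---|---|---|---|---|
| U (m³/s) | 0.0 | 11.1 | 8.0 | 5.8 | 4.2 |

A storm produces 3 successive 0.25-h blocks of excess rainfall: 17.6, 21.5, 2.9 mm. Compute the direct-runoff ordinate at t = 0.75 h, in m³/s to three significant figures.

By discrete convolution, Q_j = Σ (P_i / 10 mm) · U_{j−i}.
At t = 0.75 h (j=3): Q = (17.6/10)·5.8 + (21.5/10)·8.0 + (2.9/10)·11.1 = 30.6 m³/s.

Q ≈ 30.6 m³/s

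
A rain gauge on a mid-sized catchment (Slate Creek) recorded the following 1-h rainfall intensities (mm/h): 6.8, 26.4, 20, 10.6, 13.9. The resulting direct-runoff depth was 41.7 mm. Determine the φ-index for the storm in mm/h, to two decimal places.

φ ≈ 7.30 mm/h

Only the 4 blocks with intensity above φ contribute runoff: 26.4, 20, 10.6, 13.9 mm/h.
Σ(I−φ)·Δt = d  ⇒  (26.4+20+10.6+13.9 − 4φ)·1 = 41.7
φ = (70.90 − 41.7/1) / 4 = 7.30 mm/h.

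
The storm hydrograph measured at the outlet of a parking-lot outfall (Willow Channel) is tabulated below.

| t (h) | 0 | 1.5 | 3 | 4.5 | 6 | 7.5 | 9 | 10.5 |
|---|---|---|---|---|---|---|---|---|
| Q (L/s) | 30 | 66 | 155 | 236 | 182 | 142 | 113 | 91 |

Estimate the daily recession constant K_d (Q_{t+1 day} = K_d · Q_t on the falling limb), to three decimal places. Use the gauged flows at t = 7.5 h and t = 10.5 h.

K_d ≈ 0.028

Between t = 7.5 h and t = 10.5 h the flow falls from 142 to 91 L/s over 2×1.5 h = 3 h.
Per-interval ratio K = (91/142)^(1/2) = 0.8005; K_d = K^(24/1.5) = 0.028.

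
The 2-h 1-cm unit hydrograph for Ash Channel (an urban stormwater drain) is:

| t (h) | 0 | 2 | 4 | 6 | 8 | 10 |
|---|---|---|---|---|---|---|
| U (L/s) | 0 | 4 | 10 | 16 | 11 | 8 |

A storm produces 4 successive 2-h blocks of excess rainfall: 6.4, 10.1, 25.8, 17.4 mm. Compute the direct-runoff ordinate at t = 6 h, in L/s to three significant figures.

By discrete convolution, Q_j = Σ (P_i / 10 mm) · U_{j−i}.
At t = 6 h (j=3): Q = (6.4/10)·16 + (10.1/10)·10 + (25.8/10)·4 + (17.4/10)·0 = 30.7 L/s.

Q ≈ 30.7 L/s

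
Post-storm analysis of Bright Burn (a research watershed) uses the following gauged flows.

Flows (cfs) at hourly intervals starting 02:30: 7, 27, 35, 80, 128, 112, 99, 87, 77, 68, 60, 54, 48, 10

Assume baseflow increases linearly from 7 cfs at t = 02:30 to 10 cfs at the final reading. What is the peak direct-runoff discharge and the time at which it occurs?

Q_p = 120.08 cfs at t = 06:30

Subtracting baseflow gives direct-runoff ordinates: 0.00, 19.77, 27.54, 72.31, 120.08, 103.85, 90.62, 78.38, 68.15, 58.92, 50.69, 44.46, 38.23, 0.00 cfs.
The maximum is 120.08 cfs, occurring at the reading for t = 06:30.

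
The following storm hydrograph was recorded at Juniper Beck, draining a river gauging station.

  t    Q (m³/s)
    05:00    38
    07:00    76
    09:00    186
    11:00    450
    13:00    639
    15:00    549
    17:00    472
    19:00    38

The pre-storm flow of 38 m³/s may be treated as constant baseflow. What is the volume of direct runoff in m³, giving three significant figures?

Direct-runoff ordinates (Q − Q_b): 0.0, 38.0, 148.0, 412.0, 601.0, 511.0, 434.0, 0.0 m³/s.
ΣQ_DR = 2144 m³/s.
With Δt = 2 h = 7200 s, V = ΣQ_DR · Δt = 2144 × 7200 = 1.54 × 10^7 m³.

V ≈ 1.54 × 10^7 m³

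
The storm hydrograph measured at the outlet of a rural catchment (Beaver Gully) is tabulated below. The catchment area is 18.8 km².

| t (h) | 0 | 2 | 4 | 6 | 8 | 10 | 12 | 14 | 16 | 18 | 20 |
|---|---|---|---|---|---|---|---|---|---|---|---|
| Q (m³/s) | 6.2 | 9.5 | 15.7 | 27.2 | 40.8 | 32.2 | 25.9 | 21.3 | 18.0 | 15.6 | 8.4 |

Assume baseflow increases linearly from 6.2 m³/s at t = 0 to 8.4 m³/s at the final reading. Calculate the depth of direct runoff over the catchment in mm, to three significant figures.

d ≈ 53.8 mm

Direct runoff: 0.00, 3.08, 9.06, 20.34, 33.72, 24.90, 18.38, 13.56, 10.04, 7.42, 0.00 m³/s; ΣQ_DR = 140.5 m³/s.
V = ΣQ_DR · Δt = 140.5 × 7200 s = 1.012 × 10^6 m³.
Over A = 18.8 km², depth = V / A = 53.8 mm.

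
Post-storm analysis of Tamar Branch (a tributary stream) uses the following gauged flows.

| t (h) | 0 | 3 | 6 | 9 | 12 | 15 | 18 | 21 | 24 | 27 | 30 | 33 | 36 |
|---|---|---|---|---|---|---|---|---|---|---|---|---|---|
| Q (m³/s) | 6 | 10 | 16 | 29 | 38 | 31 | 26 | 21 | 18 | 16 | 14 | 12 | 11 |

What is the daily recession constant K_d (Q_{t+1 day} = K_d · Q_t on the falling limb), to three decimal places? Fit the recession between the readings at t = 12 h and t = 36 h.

Between t = 12 h and t = 36 h the flow falls from 38 to 11 m³/s over 8×3 h = 24 h.
Per-interval ratio K = (11/38)^(1/8) = 0.8564; K_d = K^(24/3) = 0.289.

K_d ≈ 0.289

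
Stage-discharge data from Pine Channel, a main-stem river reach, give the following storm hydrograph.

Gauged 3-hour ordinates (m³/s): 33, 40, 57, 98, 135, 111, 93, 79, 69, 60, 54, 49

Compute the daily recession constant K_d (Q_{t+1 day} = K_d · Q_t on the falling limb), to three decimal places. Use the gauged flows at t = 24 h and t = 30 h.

K_d ≈ 0.375

Between t = 24 h and t = 30 h the flow falls from 69 to 54 m³/s over 2×3 h = 6 h.
Per-interval ratio K = (54/69)^(1/2) = 0.8847; K_d = K^(24/3) = 0.375.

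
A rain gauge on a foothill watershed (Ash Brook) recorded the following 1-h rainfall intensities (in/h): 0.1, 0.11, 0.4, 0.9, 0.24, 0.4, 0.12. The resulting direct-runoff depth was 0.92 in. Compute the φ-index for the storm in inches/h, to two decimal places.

Only the 3 blocks with intensity above φ contribute runoff: 0.4, 0.9, 0.4 in/h.
Σ(I−φ)·Δt = d  ⇒  (0.4+0.9+0.4 − 3φ)·1 = 0.92
φ = (1.700 − 0.92/1) / 3 = 0.26 in/h.

φ ≈ 0.26 in/h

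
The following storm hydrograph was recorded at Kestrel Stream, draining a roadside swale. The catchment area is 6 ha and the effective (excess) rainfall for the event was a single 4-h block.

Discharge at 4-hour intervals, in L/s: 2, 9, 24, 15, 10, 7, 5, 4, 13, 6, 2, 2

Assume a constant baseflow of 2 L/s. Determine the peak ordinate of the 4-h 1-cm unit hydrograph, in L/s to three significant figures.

Direct runoff: 0.0, 7.0, 22.0, 13.0, 8.0, 5.0, 3.0, 2.0, 11.0, 4.0, 0.0, 0.0 L/s; ΣQ_DR = 75.00 L/s, peak = 22.0 L/s.
Runoff depth d = ΣQ_DR·Δt / A = 75.00 × 14400 / (6 ha) = 18.00 mm.
The 1-cm UH is the DRH scaled by (10 mm)/d, so U_p = 22.0 × 10/18.00 = 12.2 L/s.

U_p ≈ 12.2 L/s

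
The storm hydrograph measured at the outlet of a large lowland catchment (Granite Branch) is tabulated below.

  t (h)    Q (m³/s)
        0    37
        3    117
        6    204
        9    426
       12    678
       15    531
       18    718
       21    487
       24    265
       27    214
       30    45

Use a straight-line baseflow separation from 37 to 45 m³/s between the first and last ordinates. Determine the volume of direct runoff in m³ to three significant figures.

V ≈ 3.53 × 10^7 m³

Direct-runoff ordinates (Q − Q_b): 0.00, 79.20, 165.40, 386.60, 637.80, 490.00, 676.20, 444.40, 221.60, 169.80, 0.00 m³/s.
ΣQ_DR = 3271 m³/s.
With Δt = 3 h = 10800 s, V = ΣQ_DR · Δt = 3271 × 10800 = 3.53 × 10^7 m³.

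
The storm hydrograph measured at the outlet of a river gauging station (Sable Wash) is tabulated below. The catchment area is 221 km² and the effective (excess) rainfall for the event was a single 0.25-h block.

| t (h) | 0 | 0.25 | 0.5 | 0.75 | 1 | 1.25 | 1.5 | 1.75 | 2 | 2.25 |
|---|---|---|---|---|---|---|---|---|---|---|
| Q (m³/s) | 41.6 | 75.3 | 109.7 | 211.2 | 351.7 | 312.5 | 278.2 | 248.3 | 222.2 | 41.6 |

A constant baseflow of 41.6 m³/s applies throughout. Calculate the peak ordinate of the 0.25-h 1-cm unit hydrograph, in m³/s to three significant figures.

Direct runoff: 0.0, 33.7, 68.1, 169.6, 310.1, 270.9, 236.6, 206.7, 180.6, 0.0 m³/s; ΣQ_DR = 1476 m³/s, peak = 310.1 m³/s.
Runoff depth d = ΣQ_DR·Δt / A = 1476 × 900 / (221 km²) = 6.012 mm.
The 1-cm UH is the DRH scaled by (10 mm)/d, so U_p = 310.1 × 10/6.012 = 516 m³/s.

U_p ≈ 516 m³/s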